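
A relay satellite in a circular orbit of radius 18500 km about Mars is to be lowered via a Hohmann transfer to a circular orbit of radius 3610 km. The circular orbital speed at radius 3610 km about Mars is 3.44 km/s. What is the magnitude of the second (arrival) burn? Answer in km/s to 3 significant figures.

Δv₂ = 1.01 km/s

From the circular-orbit relation v² = μ/r at r = 3610 km: μ = v²r = (3.44)² × 3610 = 42719.3 km³/s².
Semi-major axis of the transfer orbit: a_t = (18500 + 3610)/2 = 11055 km.
On the circular orbit at r = 3610 km, v_c = √(μ/r) = 3.440 km/s.
Transfer-orbit speed at the same r (vis-viva, a = a_t): v_t = √[μ(2/r − 1/a_t)] = 4.450 km/s.
Δv₂ = |v_t − v_c| = |4.450 − 3.440| = 1.010 km/s.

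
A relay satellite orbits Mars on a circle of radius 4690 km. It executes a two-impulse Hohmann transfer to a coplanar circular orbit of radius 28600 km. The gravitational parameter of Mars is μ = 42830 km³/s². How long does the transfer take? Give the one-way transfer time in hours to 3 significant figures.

t = 9.06 hours

Semi-major axis of the transfer orbit: a_t = (4690 + 28600)/2 = 16645 km.
By Kepler's third law the transfer-orbit period is T = 2π√(a_t³/μ), so t = T/2 = 32600 s.
Converting: 32600 s ÷ 3600 s/hour = 9.06 hours.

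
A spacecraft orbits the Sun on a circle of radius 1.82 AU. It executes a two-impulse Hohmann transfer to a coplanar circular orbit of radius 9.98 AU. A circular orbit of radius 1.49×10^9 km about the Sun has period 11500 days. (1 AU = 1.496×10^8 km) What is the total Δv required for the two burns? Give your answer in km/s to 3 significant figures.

Δv = 10.8 km/s

From Kepler's third law T² = 4π²r³/μ at r = 1.49×10^9 km, T = 11500 days = 11500 × 86400 s = 9.936×10^8 s: μ = 4π²r³/T² = 1.32280×10^11 km³/s².
In km: r₁ = 1.82 × 1.496×10^8 = 2.72272×10^8 km; r₂ = 9.98 × 1.496×10^8 = 1.493008×10^9 km.
Semi-major axis of the transfer orbit: a_t = (2.72272×10^8 + 1.493008×10^9)/2 = 8.8264×10^8 km.
At r₁ the circular-orbit speed is v₁ = √(μ/r₁) = 22.042 km/s.
On the transfer ellipse at r₁, vis-viva gives v_p = √[μ(2/r₁ − 1/a_t)] = 28.667 km/s.
First burn Δv₁ = |v_p − v₁| = 6.625 km/s.
Circular speed at r₂: v₂ = √(μ/r₂) = 9.413 km/s.
Transfer-orbit speed at r₂: v_a = √[μ(2/r₂ − 1/a_t)] = 5.228 km/s.
Second burn Δv₂ = |v₂ − v_a| = 4.185 km/s.
Total Δv = Δv₁ + Δv₂ = 10.81 km/s.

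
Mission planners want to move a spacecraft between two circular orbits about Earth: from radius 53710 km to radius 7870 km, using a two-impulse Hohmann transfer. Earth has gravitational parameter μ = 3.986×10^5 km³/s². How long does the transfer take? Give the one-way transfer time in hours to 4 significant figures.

The Hohmann ellipse has a_t = (r₁ + r₂)/2 = 30790 km.
Half the transfer-orbit period gives t = π√(a_t³/μ) = 26884 s.
Converting: 26884 s ÷ 3600 s/hour = 7.468 hours.

t = 7.468 hours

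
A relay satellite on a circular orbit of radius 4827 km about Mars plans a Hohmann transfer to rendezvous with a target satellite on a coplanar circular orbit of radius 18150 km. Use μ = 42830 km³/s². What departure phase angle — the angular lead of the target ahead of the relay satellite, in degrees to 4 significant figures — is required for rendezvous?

φ = 89.35°

Transfer-ellipse semi-major axis a_t = (r₁ + r₂)/2 = (4827 + 18150)/2 = 11488.5 km.
The half-period of the transfer ellipse is t = π√(a_t³/μ) = 18693 s.
The target's mean motion on its circular orbit is ω₂ = √(μ/r₂³) = 8.4637×10^-5 rad/s.
Angle swept by the target during transfer: ω₂·t = 1.5821 rad = 90.65°.
The relay satellite traverses 180° on the transfer ellipse, so the target must lead by 180° − 90.65° = 89.35°.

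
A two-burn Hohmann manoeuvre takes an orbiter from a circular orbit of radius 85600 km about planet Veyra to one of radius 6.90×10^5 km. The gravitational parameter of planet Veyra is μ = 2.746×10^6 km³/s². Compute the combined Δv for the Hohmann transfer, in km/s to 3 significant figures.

Δv = 2.95 km/s

The Hohmann ellipse has a_t = (r₁ + r₂)/2 = 3.878×10^5 km.
Circular speed at r₁: v₁ = √(μ/r₁) = √(2.746×10^6/85600) = 5.664 km/s.
Transfer-orbit speed at r₁ (vis-viva equation): v_p = √[μ(2/r₁ − 1/a_t)] = 7.555 km/s.
First burn Δv₁ = |v_p − v₁| = 1.891 km/s.
Circular speed at r₂: v₂ = √(μ/r₂) = 1.995 km/s.
Transfer-orbit speed at r₂: v_a = √[μ(2/r₂ − 1/a_t)] = 0.9373 km/s.
Second burn Δv₂ = |v₂ − v_a| = 1.058 km/s.
Total Δv = Δv₁ + Δv₂ = 2.949 km/s.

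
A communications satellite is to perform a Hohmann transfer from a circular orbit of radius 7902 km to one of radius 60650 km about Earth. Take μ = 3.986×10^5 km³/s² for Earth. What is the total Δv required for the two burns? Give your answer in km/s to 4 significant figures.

The Hohmann ellipse has a_t = (r₁ + r₂)/2 = 34276 km.
Circular speed at r₁: v₁ = √(μ/r₁) = √(3.986×10^5/7902) = 7.1023 km/s.
On the transfer ellipse at r₁, vis-viva gives v_p = √[μ(2/r₁ − 1/a_t)] = 9.4476 km/s.
First burn Δv₁ = |v_p − v₁| = 2.345 km/s.
Circular speed at r₂: v₂ = √(μ/r₂) = 2.564 km/s.
Transfer-orbit speed at r₂: v_a = √[μ(2/r₂ − 1/a_t)] = 1.231 km/s.
Second burn Δv₂ = |v₂ − v_a| = 1.333 km/s.
Total Δv = Δv₁ + Δv₂ = 3.678 km/s.

Δv = 3.678 km/s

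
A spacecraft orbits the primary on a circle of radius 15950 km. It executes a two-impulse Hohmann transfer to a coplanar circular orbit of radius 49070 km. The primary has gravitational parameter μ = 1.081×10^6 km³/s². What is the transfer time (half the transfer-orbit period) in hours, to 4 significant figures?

t = 4.920 hours

The Hohmann ellipse has a_t = (r₁ + r₂)/2 = 32510 km.
Half the transfer-orbit period gives t = π√(a_t³/μ) = 17712 s.
Converting: 17712 s ÷ 3600 s/hour = 4.920 hours.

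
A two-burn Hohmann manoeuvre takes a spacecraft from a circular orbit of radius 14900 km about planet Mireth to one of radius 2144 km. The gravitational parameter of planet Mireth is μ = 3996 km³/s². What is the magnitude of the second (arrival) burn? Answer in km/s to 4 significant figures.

The Hohmann ellipse has a_t = (r₁ + r₂)/2 = 8522 km.
Circular speed at r = 2144 km: v_c = √(μ/r) = 1.365 km/s.
Vis-viva on the transfer ellipse at r = 2144 km gives v_t = √[μ(2/r − 1/a_t)] = 1.805 km/s.
Δv₂ = |v_t − v_c| = |1.805 − 1.365| = 0.4400 km/s.

Δv₂ = 0.4400 km/s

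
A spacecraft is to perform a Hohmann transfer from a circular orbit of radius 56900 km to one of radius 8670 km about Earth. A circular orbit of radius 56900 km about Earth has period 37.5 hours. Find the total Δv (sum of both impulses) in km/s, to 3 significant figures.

From Kepler's third law T² = 4π²r³/μ at r = 56900 km, T = 37.5 hours = 37.5 × 3600 s = 1.350×10^5 s: μ = 4π²r³/T² = 3.99052×10^5 km³/s².
Semi-major axis of the transfer orbit: a_t = (56900 + 8670)/2 = 32785 km.
At r₁ the circular-orbit speed is v₁ = √(μ/r₁) = 2.64825 km/s.
On the transfer ellipse at r₁, v² = μ(2/r − 1/a) gives v_a = √[μ(2/r₁ − 1/a_t)] = 1.36185 km/s.
First burn Δv₁ = |v_a − v₁| = 1.2864 km/s.
Circular speed at r₂: v₂ = √(μ/r₂) = 6.7843 km/s.
Transfer-orbit speed at r₂: v_p = √[μ(2/r₂ − 1/a_t)] = 8.9377 km/s.
Second burn Δv₂ = |v₂ − v_p| = 2.1534 km/s.
Δv = Δv₁ + Δv₂ = 1.2864 + 2.1534 = 3.440 km/s.

Δv = 3.44 km/s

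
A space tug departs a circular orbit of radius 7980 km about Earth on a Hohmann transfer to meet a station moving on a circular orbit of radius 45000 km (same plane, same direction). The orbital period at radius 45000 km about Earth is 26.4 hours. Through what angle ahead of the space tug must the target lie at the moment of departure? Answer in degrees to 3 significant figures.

From Kepler's third law T² = 4π²r³/μ at r = 45000 km, T = 26.4 hours = 26.4 × 3600 s = 95040 s: μ = 4π²r³/T² = 3.98276×10^5 km³/s².
Transfer-ellipse semi-major axis a_t = (r₁ + r₂)/2 = (7980 + 45000)/2 = 26490 km.
Transfer time t = π√(a_t³/μ) = 21460 s.
Target angular speed ω₂ = √(μ/r₂³) = 6.611×10^-5 rad/s.
Angle swept by the target during transfer: ω₂·t = 1.419 rad = 81.30°.
Arrival is 180° from departure on the ellipse, so φ = 180° − 81.30° = 98.7°.

φ = 98.7°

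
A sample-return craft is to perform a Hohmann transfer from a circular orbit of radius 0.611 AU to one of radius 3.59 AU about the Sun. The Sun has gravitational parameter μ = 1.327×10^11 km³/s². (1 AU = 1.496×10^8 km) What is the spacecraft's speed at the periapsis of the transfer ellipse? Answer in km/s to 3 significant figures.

In km: r₁ = 0.611 × 1.496×10^8 = 9.14056×10^7 km; r₂ = 3.59 × 1.496×10^8 = 5.37064×10^8 km.
The Hohmann ellipse has a_t = (r₁ + r₂)/2 = 3.142348×10^8 km.
At periapsis, r = 9.14056×10^7 km.
Applying v² = μ(2/r − 1/a_t): v = 49.81 km/s.

v = 49.8 km/s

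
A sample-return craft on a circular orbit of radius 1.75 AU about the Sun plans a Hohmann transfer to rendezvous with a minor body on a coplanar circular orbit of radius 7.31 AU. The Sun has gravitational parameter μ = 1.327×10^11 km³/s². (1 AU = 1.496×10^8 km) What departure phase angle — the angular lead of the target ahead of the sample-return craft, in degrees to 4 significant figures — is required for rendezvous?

In km: r₁ = 1.75 × 1.496×10^8 = 2.618×10^8 km; r₂ = 7.31 × 1.496×10^8 = 1.093576×10^9 km.
The Hohmann ellipse has a_t = (r₁ + r₂)/2 = 6.77688×10^8 km.
The half-period of the transfer ellipse is t = π√(a_t³/μ) = 1.5215×10^8 s.
Target angular speed ω₂ = √(μ/r₂³) = 1.0073×10^-8 rad/s.
Angle swept by the target during transfer: ω₂·t = 1.5326 rad = 87.81°.
Arrival is 180° from departure on the ellipse, so φ = 180° − 87.81° = 92.19°.

φ = 92.19°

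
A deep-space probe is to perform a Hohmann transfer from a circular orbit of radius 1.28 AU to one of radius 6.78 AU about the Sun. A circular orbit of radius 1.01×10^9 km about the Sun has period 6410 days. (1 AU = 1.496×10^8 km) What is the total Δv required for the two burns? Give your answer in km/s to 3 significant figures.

Δv = 12.8 km/s

From Kepler's third law T² = 4π²r³/μ at r = 1.01×10^9 km, T = 6410 days = 6410 × 86400 s = 5.53824×10^8 s: μ = 4π²r³/T² = 1.32611×10^11 km³/s².
In km: r₁ = 1.28 × 1.496×10^8 = 1.91488×10^8 km; r₂ = 6.78 × 1.496×10^8 = 1.014288×10^9 km.
Transfer-ellipse semi-major axis a_t = (r₁ + r₂)/2 = (1.91488×10^8 + 1.014288×10^9)/2 = 6.02888×10^8 km.
Circular speed at r₁: v₁ = √(μ/r₁) = √(1.32611×10^11/1.91488×10^8) = 26.316 km/s.
On the transfer ellipse at r₁, vis-viva equation gives v_p = √[μ(2/r₁ − 1/a_t)] = 34.134 km/s.
First burn Δv₁ = |v_p − v₁| = 7.818 km/s.
At r₂, v₂ = √(μ/r₂) = 11.434 km/s.
Transfer-orbit speed at r₂: v_a = √[μ(2/r₂ − 1/a_t)] = 6.4441 km/s.
Second burn Δv₂ = |v₂ − v_a| = 4.990 km/s.
Δv = Δv₁ + Δv₂ = 7.818 + 4.990 = 12.81 km/s.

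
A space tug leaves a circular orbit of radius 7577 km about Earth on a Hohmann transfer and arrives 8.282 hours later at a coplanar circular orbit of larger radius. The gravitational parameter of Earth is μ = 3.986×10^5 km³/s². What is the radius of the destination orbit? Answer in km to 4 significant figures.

Transfer time t = 8.282 hours = 29815.2 s, and t = π√(a_t³/μ).
So a_t = (μ t²/π²)^(1/3) = (3.986×10^5 × (29815.2)² / π²)^(1/3) = 32989 km.
Since a_t = (r₁ + r₂)/2, r₂ = 2a_t − r₁ = 2×32989 − 7577 = 58401 km.

r₂ = 58400 km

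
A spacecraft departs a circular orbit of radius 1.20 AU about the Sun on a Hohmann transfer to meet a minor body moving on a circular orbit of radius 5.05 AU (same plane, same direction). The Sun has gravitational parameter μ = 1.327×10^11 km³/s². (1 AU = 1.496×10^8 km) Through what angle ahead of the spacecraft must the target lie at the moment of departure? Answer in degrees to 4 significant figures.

φ = 92.38°

In km: r₁ = 1.20 × 1.496×10^8 = 1.7952×10^8 km; r₂ = 5.05 × 1.496×10^8 = 7.5548×10^8 km.
The Hohmann ellipse has a_t = (r₁ + r₂)/2 = 4.675×10^8 km.
The half-period of the transfer ellipse is t = π√(a_t³/μ) = 8.7174×10^7 s.
Target angular speed ω₂ = √(μ/r₂³) = 1.7543×10^-8 rad/s.
Angle swept by the target during transfer: ω₂·t = 1.5293 rad = 87.62°.
The spacecraft traverses 180° on the transfer ellipse, so the target must lead by 180° − 87.62° = 92.38°.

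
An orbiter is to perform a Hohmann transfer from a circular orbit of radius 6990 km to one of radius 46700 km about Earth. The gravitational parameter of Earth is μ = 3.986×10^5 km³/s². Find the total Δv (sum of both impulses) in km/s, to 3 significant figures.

The Hohmann ellipse has a_t = (r₁ + r₂)/2 = 26845 km.
Circular speed at r₁: v₁ = √(μ/r₁) = √(3.986×10^5/6990) = 7.551445 km/s.
Transfer-orbit speed at r₁ (vis-viva equation): v_p = √[μ(2/r₁ − 1/a_t)] = 9.959942 km/s.
First burn Δv₁ = |v_p − v₁| = 2.408 km/s.
At r₂, v₂ = √(μ/r₂) = 2.922 km/s.
Transfer-orbit speed at r₂: v_a = √[μ(2/r₂ − 1/a_t)] = 1.491 km/s.
Second burn Δv₂ = |v₂ − v_a| = 1.431 km/s.
Δv = Δv₁ + Δv₂ = 2.408 + 1.431 = 3.839 km/s.

Δv = 3.84 km/s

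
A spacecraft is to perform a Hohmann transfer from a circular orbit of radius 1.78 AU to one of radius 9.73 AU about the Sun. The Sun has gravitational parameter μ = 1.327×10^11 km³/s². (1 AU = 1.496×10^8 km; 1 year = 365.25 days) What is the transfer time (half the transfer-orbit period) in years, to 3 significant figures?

In km: r₁ = 1.78 × 1.496×10^8 = 2.66288×10^8 km; r₂ = 9.73 × 1.496×10^8 = 1.455608×10^9 km.
Transfer-ellipse semi-major axis a_t = (r₁ + r₂)/2 = (2.66288×10^8 + 1.455608×10^9)/2 = 8.60948×10^8 km.
Transfer time t = π√(a_t³/μ) = π√((8.60948×10^8)³ / 1.327×10^11) = 2.179×10^8 s.
Converting: 2.179×10^8 s ÷ 3.15576×10^7 s/year (365.25 × 86400) = 6.90 years.

t = 6.90 years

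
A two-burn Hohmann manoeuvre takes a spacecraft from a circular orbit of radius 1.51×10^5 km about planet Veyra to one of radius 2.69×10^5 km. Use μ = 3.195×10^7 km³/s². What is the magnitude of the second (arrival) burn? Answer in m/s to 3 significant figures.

Transfer-ellipse semi-major axis a_t = (r₁ + r₂)/2 = (1.510×10^5 + 2.690×10^5)/2 = 2.100×10^5 km.
On the circular orbit at r = 2.690×10^5 km, v_c = √(μ/r) = 10.898 km/s.
Transfer-orbit speed at the same r (vis-viva, a = a_t): v_t = √[μ(2/r − 1/a_t)] = 9.2414 km/s.
Δv₂ = |v_t − v_c| = |9.2414 − 10.898| = 1.657 km/s.

Δv₂ = 1660 m/s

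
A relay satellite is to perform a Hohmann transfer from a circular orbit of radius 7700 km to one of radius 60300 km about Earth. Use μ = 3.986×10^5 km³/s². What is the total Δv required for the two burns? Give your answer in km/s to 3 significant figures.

Δv = 3.73 km/s

The Hohmann ellipse has a_t = (r₁ + r₂)/2 = 34000 km.
Circular speed at r₁: v₁ = √(μ/r₁) = √(3.986×10^5/7700) = 7.1949 km/s.
On the transfer ellipse at r₁, vis-viva gives v_p = √[μ(2/r₁ − 1/a_t)] = 9.5817 km/s.
First burn Δv₁ = |v_p − v₁| = 2.3868 km/s.
Circular speed at r₂: v₂ = √(μ/r₂) = 2.5710 km/s.
Transfer-orbit speed at r₂: v_a = √[μ(2/r₂ − 1/a_t)] = 1.2235 km/s.
Second burn Δv₂ = |v₂ − v_a| = 1.3475 km/s.
Total Δv = Δv₁ + Δv₂ = 3.734 km/s.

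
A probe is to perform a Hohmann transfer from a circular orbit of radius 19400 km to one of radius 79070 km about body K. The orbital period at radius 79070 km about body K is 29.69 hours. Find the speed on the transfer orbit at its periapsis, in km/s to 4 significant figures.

From Kepler's third law T² = 4π²r³/μ at r = 79070 km, T = 29.69 hours = 29.69 × 3600 s = 1.06884×10^5 s: μ = 4π²r³/T² = 1.70832×10^6 km³/s².
Transfer-ellipse semi-major axis a_t = (r₁ + r₂)/2 = (19400 + 79070)/2 = 49235 km.
At periapsis, r = 19400 km.
From the vis-viva equation, v = √[μ(2/r − 1/a_t)] = 11.89 km/s.

v = 11.89 km/s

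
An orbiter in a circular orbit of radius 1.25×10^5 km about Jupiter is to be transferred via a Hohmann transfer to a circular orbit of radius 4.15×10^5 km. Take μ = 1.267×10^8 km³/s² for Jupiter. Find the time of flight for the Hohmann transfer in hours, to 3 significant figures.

Transfer-ellipse semi-major axis a_t = (r₁ + r₂)/2 = (1.250×10^5 + 4.150×10^5)/2 = 2.700×10^5 km.
By Kepler's third law the transfer-orbit period is T = 2π√(a_t³/μ), so t = T/2 = 39160 s.
Converting: 39160 s ÷ 3600 s/hour = 10.9 hours.

t = 10.9 hours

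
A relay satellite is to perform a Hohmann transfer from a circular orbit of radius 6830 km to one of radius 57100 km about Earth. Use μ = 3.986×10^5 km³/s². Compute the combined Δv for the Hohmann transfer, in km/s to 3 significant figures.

Δv = 3.99 km/s

Semi-major axis of the transfer orbit: a_t = (6830 + 57100)/2 = 31965 km.
Circular speed at r₁: v₁ = √(μ/r₁) = √(3.986×10^5/6830) = 7.639 km/s.
Transfer-orbit speed at r₁ (vis-viva equation): v_p = √[μ(2/r₁ − 1/a_t)] = 10.21 km/s.
First burn Δv₁ = |v_p − v₁| = 2.571 km/s.
At r₂, v₂ = √(μ/r₂) = 2.642 km/s.
Transfer-orbit speed at r₂: v_a = √[μ(2/r₂ − 1/a_t)] = 1.221 km/s.
Second burn Δv₂ = |v₂ − v_a| = 1.421 km/s.
Δv = Δv₁ + Δv₂ = 2.571 + 1.421 = 3.992 km/s.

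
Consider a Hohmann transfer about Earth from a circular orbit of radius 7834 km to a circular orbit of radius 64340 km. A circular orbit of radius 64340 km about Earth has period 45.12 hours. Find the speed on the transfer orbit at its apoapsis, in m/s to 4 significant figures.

From Kepler's third law T² = 4π²r³/μ at r = 64340 km, T = 45.12 hours = 45.12 × 3600 s = 1.62432×10^5 s: μ = 4π²r³/T² = 3.98529×10^5 km³/s².
Transfer-ellipse semi-major axis a_t = (r₁ + r₂)/2 = (7834 + 64340)/2 = 36087 km.
The apoapsis of the transfer ellipse is at r = 64340 km.
Applying v² = μ(2/r − 1/a_t): v = 1.160 km/s.

v = 1160 m/s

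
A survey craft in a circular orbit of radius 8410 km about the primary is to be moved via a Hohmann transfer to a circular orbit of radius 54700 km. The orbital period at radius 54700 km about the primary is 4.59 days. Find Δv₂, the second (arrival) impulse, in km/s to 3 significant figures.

From Kepler's third law T² = 4π²r³/μ at r = 54700 km, T = 4.59 days = 4.59 × 86400 s = 3.96576×10^5 s: μ = 4π²r³/T² = 41083.6 km³/s².
Semi-major axis of the transfer orbit: a_t = (8410 + 54700)/2 = 31555 km.
Circular speed at r = 54700 km: v_c = √(μ/r) = 0.8666 km/s.
Transfer-orbit speed at the same r (vis-viva, a = a_t): v_t = √[μ(2/r − 1/a_t)] = 0.4474 km/s.
Δv₂ = |v_t − v_c| = |0.4474 − 0.8666| = 0.4192 km/s.

Δv₂ = 0.419 km/s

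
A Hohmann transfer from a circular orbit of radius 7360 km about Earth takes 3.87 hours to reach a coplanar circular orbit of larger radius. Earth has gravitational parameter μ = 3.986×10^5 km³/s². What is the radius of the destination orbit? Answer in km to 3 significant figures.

Transfer time t = 3.87 hours = 13932 s, and t = π√(a_t³/μ).
So a_t = (μ t²/π²)^(1/3) = (3.986×10^5 × (13932)² / π²)^(1/3) = 19865 km.
Since a_t = (r₁ + r₂)/2, r₂ = 2a_t − r₁ = 2×19865 − 7360 = 32370 km.

r₂ = 32400 km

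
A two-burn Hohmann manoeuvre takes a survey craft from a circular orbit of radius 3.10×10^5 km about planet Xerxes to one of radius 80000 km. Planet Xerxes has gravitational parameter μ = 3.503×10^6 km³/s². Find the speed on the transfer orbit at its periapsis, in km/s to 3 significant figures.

v = 8.34 km/s

Semi-major axis of the transfer orbit: a_t = (3.100×10^5 + 80000)/2 = 1.950×10^5 km.
The periapsis of the transfer ellipse is at r = 80000 km.
Applying v² = μ(2/r − 1/a_t): v = 8.343 km/s.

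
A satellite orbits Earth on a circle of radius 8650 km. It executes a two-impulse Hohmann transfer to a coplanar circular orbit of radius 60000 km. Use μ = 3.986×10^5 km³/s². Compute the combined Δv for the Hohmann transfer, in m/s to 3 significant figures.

Transfer-ellipse semi-major axis a_t = (r₁ + r₂)/2 = (8650 + 60000)/2 = 34325 km.
Circular speed at r₁: v₁ = √(μ/r₁) = √(3.986×10^5/8650) = 6.7883 km/s.
Transfer-orbit speed at r₁ (v² = μ(2/r − 1/a)): v_p = √[μ(2/r₁ − 1/a_t)] = 8.9749 km/s.
First burn Δv₁ = |v_p − v₁| = 2.1866 km/s.
Circular speed at r₂: v₂ = √(μ/r₂) = 2.5775 km/s.
Transfer-orbit speed at r₂: v_a = √[μ(2/r₂ − 1/a_t)] = 1.2939 km/s.
Second burn Δv₂ = |v₂ − v_a| = 1.2836 km/s.
Total Δv = Δv₁ + Δv₂ = 3.470 km/s.

Δv = 3470 m/s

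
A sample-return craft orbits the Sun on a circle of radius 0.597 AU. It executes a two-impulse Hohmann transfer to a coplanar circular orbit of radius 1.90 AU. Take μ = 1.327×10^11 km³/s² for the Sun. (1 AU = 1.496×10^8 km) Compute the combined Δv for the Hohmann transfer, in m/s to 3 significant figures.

Δv = 15700 m/s

In km: r₁ = 0.597 × 1.496×10^8 = 8.93112×10^7 km; r₂ = 1.90 × 1.496×10^8 = 2.8424×10^8 km.
Transfer-ellipse semi-major axis a_t = (r₁ + r₂)/2 = (8.93112×10^7 + 2.8424×10^8)/2 = 1.867756×10^8 km.
Circular speed at r₁: v₁ = √(μ/r₁) = √(1.327×10^11/8.93112×10^7) = 38.5463 km/s.
On the transfer ellipse at r₁, vis-viva equation gives v_p = √[μ(2/r₁ − 1/a_t)] = 47.5516 km/s.
First burn Δv₁ = |v_p − v₁| = 9.005 km/s.
Circular speed at r₂: v₂ = √(μ/r₂) = 21.607 km/s.
Transfer-orbit speed at r₂: v_a = √[μ(2/r₂ − 1/a_t)] = 14.941 km/s.
Second burn Δv₂ = |v₂ − v_a| = 6.666 km/s.
Δv = Δv₁ + Δv₂ = 9.005 + 6.666 = 15.67 km/s.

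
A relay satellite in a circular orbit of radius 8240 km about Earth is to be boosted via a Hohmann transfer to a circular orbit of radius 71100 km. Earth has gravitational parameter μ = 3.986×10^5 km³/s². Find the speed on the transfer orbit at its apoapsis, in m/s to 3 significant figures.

v = 1080 m/s

Transfer-ellipse semi-major axis a_t = (r₁ + r₂)/2 = (8240 + 71100)/2 = 39670 km.
The apoapsis of the transfer ellipse is at r = 71100 km.
Applying v² = μ(2/r − 1/a_t): v = 1.079 km/s.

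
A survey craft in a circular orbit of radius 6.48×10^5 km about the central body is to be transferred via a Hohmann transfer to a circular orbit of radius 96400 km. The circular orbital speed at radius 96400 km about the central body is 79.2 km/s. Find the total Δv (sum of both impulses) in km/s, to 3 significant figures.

From the circular-orbit relation v² = μ/r at r = 96400 km: μ = v²r = (79.2)² × 96400 = 6.04682×10^8 km³/s².
The Hohmann ellipse has a_t = (r₁ + r₂)/2 = 3.722×10^5 km.
At r₁ the circular-orbit speed is v₁ = √(μ/r₁) = 30.55 km/s.
On the transfer ellipse at r₁, vis-viva gives v_a = √[μ(2/r₁ − 1/a_t)] = 15.55 km/s.
First burn Δv₁ = |v_a − v₁| = 15.00 km/s.
Circular speed at r₂: v₂ = √(μ/r₂) = 79.20 km/s.
Transfer-orbit speed at r₂: v_p = √[μ(2/r₂ − 1/a_t)] = 104.5 km/s.
Second burn Δv₂ = |v₂ − v_p| = 25.30 km/s.
Δv = Δv₁ + Δv₂ = 15.00 + 25.30 = 40.30 km/s.

Δv = 40.3 km/s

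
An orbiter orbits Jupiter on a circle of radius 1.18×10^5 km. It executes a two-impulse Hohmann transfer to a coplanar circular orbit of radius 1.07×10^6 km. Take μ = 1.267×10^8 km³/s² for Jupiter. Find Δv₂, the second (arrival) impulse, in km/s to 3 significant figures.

Δv₂ = 6.03 km/s

Transfer-ellipse semi-major axis a_t = (r₁ + r₂)/2 = (1.180×10^5 + 1.070×10^6)/2 = 5.940×10^5 km.
On the circular orbit at r = 1.070×10^6 km, v_c = √(μ/r) = 10.882 km/s.
Vis-viva on the transfer ellipse at r = 1.070×10^6 km gives v_t = √[μ(2/r − 1/a_t)] = 4.8500 km/s.
Δv₂ = |v_t − v_c| = |4.8500 − 10.882| = 6.032 km/s.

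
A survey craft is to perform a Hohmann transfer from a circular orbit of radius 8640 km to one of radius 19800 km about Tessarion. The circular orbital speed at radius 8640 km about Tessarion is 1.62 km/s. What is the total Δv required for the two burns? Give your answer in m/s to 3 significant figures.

From the circular-orbit relation v² = μ/r at r = 8640 km: μ = v²r = (1.62)² × 8640 = 22674.8 km³/s².
Semi-major axis of the transfer orbit: a_t = (8640 + 19800)/2 = 14220 km.
At r₁ the circular-orbit speed is v₁ = √(μ/r₁) = 1.6200 km/s.
Transfer-orbit speed at r₁ (v² = μ(2/r − 1/a)): v_p = √[μ(2/r₁ − 1/a_t)] = 1.9116 km/s.
First burn Δv₁ = |v_p − v₁| = 0.2916 km/s.
Circular speed at r₂: v₂ = √(μ/r₂) = 1.07014 km/s.
Transfer-orbit speed at r₂: v_a = √[μ(2/r₂ − 1/a_t)] = 0.834154 km/s.
Second burn Δv₂ = |v₂ − v_a| = 0.2360 km/s.
Δv = Δv₁ + Δv₂ = 0.2916 + 0.2360 = 0.5276 km/s.

Δv = 528 m/s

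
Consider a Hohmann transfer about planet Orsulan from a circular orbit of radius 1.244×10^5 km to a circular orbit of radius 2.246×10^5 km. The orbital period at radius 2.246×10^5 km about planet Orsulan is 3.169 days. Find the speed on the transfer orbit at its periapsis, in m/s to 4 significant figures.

From Kepler's third law T² = 4π²r³/μ at r = 2.246×10^5 km, T = 3.169 days = 3.169 × 86400 s = 2.738016×10^5 s: μ = 4π²r³/T² = 5.96646×10^6 km³/s².
Transfer-ellipse semi-major axis a_t = (r₁ + r₂)/2 = (1.244×10^5 + 2.246×10^5)/2 = 1.745×10^5 km.
The periapsis of the transfer ellipse is at r = 1.244×10^5 km.
Applying v² = μ(2/r − 1/a_t): v = 7.857 km/s.

v = 7857 m/s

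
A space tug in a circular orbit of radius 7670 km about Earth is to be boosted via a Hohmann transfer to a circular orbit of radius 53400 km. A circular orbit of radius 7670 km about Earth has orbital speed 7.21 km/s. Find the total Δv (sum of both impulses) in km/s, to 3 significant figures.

From the circular-orbit relation v² = μ/r at r = 7670 km: μ = v²r = (7.21)² × 7670 = 3.98718×10^5 km³/s².
The Hohmann ellipse has a_t = (r₁ + r₂)/2 = 30535 km.
Circular speed at r₁: v₁ = √(μ/r₁) = √(3.98718×10^5/7670) = 7.210 km/s.
Transfer-orbit speed at r₁ (vis-viva equation): v_p = √[μ(2/r₁ − 1/a_t)] = 9.535 km/s.
First burn Δv₁ = |v_p − v₁| = 2.325 km/s.
Circular speed at r₂: v₂ = √(μ/r₂) = 2.7325 km/s.
Transfer-orbit speed at r₂: v_a = √[μ(2/r₂ − 1/a_t)] = 1.3695 km/s.
Second burn Δv₂ = |v₂ − v_a| = 1.363 km/s.
Δv = Δv₁ + Δv₂ = 2.325 + 1.363 = 3.688 km/s.

Δv = 3.69 km/s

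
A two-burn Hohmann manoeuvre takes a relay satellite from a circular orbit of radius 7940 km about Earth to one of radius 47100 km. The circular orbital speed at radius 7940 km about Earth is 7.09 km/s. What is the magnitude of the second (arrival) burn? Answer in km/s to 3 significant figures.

Δv₂ = 1.35 km/s

From the circular-orbit relation v² = μ/r at r = 7940 km: μ = v²r = (7.09)² × 7940 = 3.99129×10^5 km³/s².
Semi-major axis of the transfer orbit: a_t = (7940 + 47100)/2 = 27520 km.
On the circular orbit at r = 47100 km, v_c = √(μ/r) = 2.911 km/s.
Vis-viva on the transfer ellipse at r = 47100 km gives v_t = √[μ(2/r − 1/a_t)] = 1.564 km/s.
Δv₂ = |v_t − v_c| = |1.564 − 2.911| = 1.347 km/s.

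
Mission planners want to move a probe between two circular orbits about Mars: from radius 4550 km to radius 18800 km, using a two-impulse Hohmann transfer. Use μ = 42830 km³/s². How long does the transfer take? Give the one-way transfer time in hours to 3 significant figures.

t = 5.32 hours

The Hohmann ellipse has a_t = (r₁ + r₂)/2 = 11675 km.
Half the transfer-orbit period gives t = π√(a_t³/μ) = 19150 s.
Converting: 19150 s ÷ 3600 s/hour = 5.32 hours.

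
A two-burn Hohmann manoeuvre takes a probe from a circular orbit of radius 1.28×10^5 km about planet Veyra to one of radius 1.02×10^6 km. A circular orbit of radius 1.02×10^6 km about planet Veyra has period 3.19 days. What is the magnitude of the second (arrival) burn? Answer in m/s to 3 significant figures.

From Kepler's third law T² = 4π²r³/μ at r = 1.02×10^6 km, T = 3.19 days = 3.19 × 86400 s = 2.75616×10^5 s: μ = 4π²r³/T² = 5.51507×10^8 km³/s².
Semi-major axis of the transfer orbit: a_t = (1.280×10^5 + 1.020×10^6)/2 = 5.740×10^5 km.
Circular speed at r = 1.020×10^6 km: v_c = √(μ/r) = 23.25 km/s.
Vis-viva on the transfer ellipse at r = 1.020×10^6 km gives v_t = √[μ(2/r − 1/a_t)] = 10.98 km/s.
Δv₂ = |v_t − v_c| = |10.98 − 23.25| = 12.27 km/s.

Δv₂ = 12300 m/s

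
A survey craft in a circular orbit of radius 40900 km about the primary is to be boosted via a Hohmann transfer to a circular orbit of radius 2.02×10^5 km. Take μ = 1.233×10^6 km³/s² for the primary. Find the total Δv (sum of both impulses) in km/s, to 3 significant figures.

Transfer-ellipse semi-major axis a_t = (r₁ + r₂)/2 = (40900 + 2.020×10^5)/2 = 1.2145×10^5 km.
Circular speed at r₁: v₁ = √(μ/r₁) = √(1.233×10^6/40900) = 5.491 km/s.
Transfer-orbit speed at r₁ (vis-viva): v_p = √[μ(2/r₁ − 1/a_t)] = 7.081 km/s.
First burn Δv₁ = |v_p − v₁| = 1.590 km/s.
At r₂, v₂ = √(μ/r₂) = 2.471 km/s.
Transfer-orbit speed at r₂: v_a = √[μ(2/r₂ − 1/a_t)] = 1.434 km/s.
Second burn Δv₂ = |v₂ − v_a| = 1.037 km/s.
Total Δv = Δv₁ + Δv₂ = 2.627 km/s.

Δv = 2.63 km/s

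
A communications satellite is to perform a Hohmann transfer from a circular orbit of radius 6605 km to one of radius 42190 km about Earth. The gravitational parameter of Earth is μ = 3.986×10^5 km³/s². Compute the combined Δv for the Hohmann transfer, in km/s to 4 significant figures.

The Hohmann ellipse has a_t = (r₁ + r₂)/2 = 24397.5 km.
At r₁ the circular-orbit speed is v₁ = √(μ/r₁) = 7.76841 km/s.
On the transfer ellipse at r₁, vis-viva equation gives v_p = √[μ(2/r₁ − 1/a_t)] = 10.2156 km/s.
First burn Δv₁ = |v_p − v₁| = 2.4472 km/s.
Circular speed at r₂: v₂ = √(μ/r₂) = 3.0737 km/s.
Transfer-orbit speed at r₂: v_a = √[μ(2/r₂ − 1/a_t)] = 1.5993 km/s.
Second burn Δv₂ = |v₂ − v_a| = 1.4744 km/s.
Total Δv = Δv₁ + Δv₂ = 3.922 km/s.

Δv = 3.922 km/s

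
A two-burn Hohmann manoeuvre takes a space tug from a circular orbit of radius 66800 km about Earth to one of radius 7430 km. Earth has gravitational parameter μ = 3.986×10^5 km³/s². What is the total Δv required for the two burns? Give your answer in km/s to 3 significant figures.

Semi-major axis of the transfer orbit: a_t = (66800 + 7430)/2 = 37115 km.
Circular speed at r₁: v₁ = √(μ/r₁) = √(3.986×10^5/66800) = 2.443 km/s.
On the transfer ellipse at r₁, vis-viva equation gives v_a = √[μ(2/r₁ − 1/a_t)] = 1.093 km/s.
First burn Δv₁ = |v_a − v₁| = 1.350 km/s.
At r₂, v₂ = √(μ/r₂) = 7.324 km/s.
Transfer-orbit speed at r₂: v_p = √[μ(2/r₂ − 1/a_t)] = 9.826 km/s.
Second burn Δv₂ = |v₂ − v_p| = 2.502 km/s.
Δv = Δv₁ + Δv₂ = 1.350 + 2.502 = 3.852 km/s.

Δv = 3.85 km/s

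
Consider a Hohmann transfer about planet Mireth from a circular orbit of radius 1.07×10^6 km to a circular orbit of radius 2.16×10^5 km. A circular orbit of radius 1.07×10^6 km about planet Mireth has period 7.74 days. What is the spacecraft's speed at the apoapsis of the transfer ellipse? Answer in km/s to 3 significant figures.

v = 5.83 km/s

From Kepler's third law T² = 4π²r³/μ at r = 1.07×10^6 km, T = 7.74 days = 7.74 × 86400 s = 6.68736×10^5 s: μ = 4π²r³/T² = 1.08144×10^8 km³/s².
Semi-major axis of the transfer orbit: a_t = (1.070×10^6 + 2.160×10^5)/2 = 6.430×10^5 km.
The apoapsis of the transfer ellipse is at r = 1.070×10^6 km.
Applying v² = μ(2/r − 1/a_t): v = 5.827 km/s.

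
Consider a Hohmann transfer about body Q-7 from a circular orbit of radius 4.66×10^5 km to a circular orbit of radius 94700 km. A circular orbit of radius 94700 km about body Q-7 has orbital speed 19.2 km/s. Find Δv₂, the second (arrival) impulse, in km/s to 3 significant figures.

From the circular-orbit relation v² = μ/r at r = 94700 km: μ = v²r = (19.2)² × 94700 = 3.49102×10^7 km³/s².
Transfer-ellipse semi-major axis a_t = (r₁ + r₂)/2 = (4.660×10^5 + 94700)/2 = 2.8035×10^5 km.
Circular speed at r = 94700 km: v_c = √(μ/r) = 19.200 km/s.
Transfer-orbit speed at the same r (vis-viva, a = a_t): v_t = √[μ(2/r − 1/a_t)] = 24.754 km/s.
Δv₂ = |v_t − v_c| = |24.754 − 19.200| = 5.554 km/s.

Δv₂ = 5.55 km/s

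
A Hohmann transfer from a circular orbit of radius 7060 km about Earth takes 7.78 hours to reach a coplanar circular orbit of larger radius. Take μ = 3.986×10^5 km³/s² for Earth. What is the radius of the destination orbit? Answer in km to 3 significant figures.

Transfer time t = 7.78 hours = 28008 s, and t = π√(a_t³/μ).
So a_t = (μ t²/π²)^(1/3) = (3.986×10^5 × (28008)² / π²)^(1/3) = 31642 km.
Since a_t = (r₁ + r₂)/2, r₂ = 2a_t − r₁ = 2×31642 − 7060 = 56224 km.

r₂ = 56200 km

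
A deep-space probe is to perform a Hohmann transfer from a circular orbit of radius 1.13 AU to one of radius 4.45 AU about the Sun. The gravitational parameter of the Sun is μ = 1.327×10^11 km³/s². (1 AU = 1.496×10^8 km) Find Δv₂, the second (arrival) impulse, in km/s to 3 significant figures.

In km: r₁ = 1.13 × 1.496×10^8 = 1.69048×10^8 km; r₂ = 4.45 × 1.496×10^8 = 6.6572×10^8 km.
The Hohmann ellipse has a_t = (r₁ + r₂)/2 = 4.17384×10^8 km.
Circular speed at r = 6.6572×10^8 km: v_c = √(μ/r) = 14.1185 km/s.
Vis-viva on the transfer ellipse at r = 6.6572×10^8 km gives v_t = √[μ(2/r − 1/a_t)] = 8.98518 km/s.
Δv₂ = |v_t − v_c| = |8.98518 − 14.1185| = 5.133 km/s.

Δv₂ = 5.13 km/s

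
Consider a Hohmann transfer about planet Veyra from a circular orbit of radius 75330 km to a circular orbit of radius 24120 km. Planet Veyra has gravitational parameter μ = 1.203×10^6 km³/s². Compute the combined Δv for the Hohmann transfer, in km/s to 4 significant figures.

Δv = 2.843 km/s

Semi-major axis of the transfer orbit: a_t = (75330 + 24120)/2 = 49725 km.
Circular speed at r₁: v₁ = √(μ/r₁) = √(1.203×10^6/75330) = 3.996 km/s.
Transfer-orbit speed at r₁ (v² = μ(2/r − 1/a)): v_a = √[μ(2/r₁ − 1/a_t)] = 2.783 km/s.
First burn Δv₁ = |v_a − v₁| = 1.213 km/s.
At r₂, v₂ = √(μ/r₂) = 7.062 km/s.
Transfer-orbit speed at r₂: v_p = √[μ(2/r₂ − 1/a_t)] = 8.692 km/s.
Second burn Δv₂ = |v₂ − v_p| = 1.630 km/s.
Δv = Δv₁ + Δv₂ = 1.213 + 1.630 = 2.843 km/s.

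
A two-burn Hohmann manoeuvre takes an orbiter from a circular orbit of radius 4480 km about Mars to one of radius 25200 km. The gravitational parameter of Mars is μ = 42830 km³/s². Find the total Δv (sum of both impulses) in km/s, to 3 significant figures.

Δv = 1.52 km/s

Semi-major axis of the transfer orbit: a_t = (4480 + 25200)/2 = 14840 km.
At r₁ the circular-orbit speed is v₁ = √(μ/r₁) = 3.0920 km/s.
Transfer-orbit speed at r₁ (v² = μ(2/r − 1/a)): v_p = √[μ(2/r₁ − 1/a_t)] = 4.0292 km/s.
First burn Δv₁ = |v_p − v₁| = 0.9372 km/s.
Circular speed at r₂: v₂ = √(μ/r₂) = 1.3037 km/s.
Transfer-orbit speed at r₂: v_a = √[μ(2/r₂ − 1/a_t)] = 0.71630 km/s.
Second burn Δv₂ = |v₂ − v_a| = 0.5874 km/s.
Δv = Δv₁ + Δv₂ = 0.9372 + 0.5874 = 1.525 km/s.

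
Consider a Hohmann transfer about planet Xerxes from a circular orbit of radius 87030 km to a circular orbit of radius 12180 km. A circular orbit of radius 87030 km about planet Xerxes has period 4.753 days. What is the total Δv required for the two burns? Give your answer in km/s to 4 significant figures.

Δv = 1.827 km/s

From Kepler's third law T² = 4π²r³/μ at r = 87030 km, T = 4.753 days = 4.753 × 86400 s = 4.106592×10^5 s: μ = 4π²r³/T² = 1.54313×10^5 km³/s².
The Hohmann ellipse has a_t = (r₁ + r₂)/2 = 49605 km.
At r₁ the circular-orbit speed is v₁ = √(μ/r₁) = 1.3316 km/s.
On the transfer ellipse at r₁, vis-viva equation gives v_a = √[μ(2/r₁ − 1/a_t)] = 0.65982 km/s.
First burn Δv₁ = |v_a − v₁| = 0.6718 km/s.
At r₂, v₂ = √(μ/r₂) = 3.5594 km/s.
Transfer-orbit speed at r₂: v_p = √[μ(2/r₂ − 1/a_t)] = 4.7147 km/s.
Second burn Δv₂ = |v₂ − v_p| = 1.155 km/s.
Total Δv = Δv₁ + Δv₂ = 1.827 km/s.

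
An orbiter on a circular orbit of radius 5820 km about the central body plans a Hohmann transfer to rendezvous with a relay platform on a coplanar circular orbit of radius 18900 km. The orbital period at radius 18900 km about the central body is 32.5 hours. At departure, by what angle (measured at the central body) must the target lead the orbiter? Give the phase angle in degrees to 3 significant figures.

φ = 84.8°

From Kepler's third law T² = 4π²r³/μ at r = 18900 km, T = 32.5 hours = 32.5 × 3600 s = 1.170×10^5 s: μ = 4π²r³/T² = 19470.3 km³/s².
Semi-major axis of the transfer orbit: a_t = (5820 + 18900)/2 = 12360 km.
Transfer time t = π√(a_t³/μ) = 30938 s.
Target angular speed ω₂ = √(μ/r₂³) = 5.3702×10^-5 rad/s.
Angle swept by the target during transfer: ω₂·t = 1.6614 rad = 95.19°.
Arrival is 180° from departure on the ellipse, so φ = 180° − 95.19° = 84.8°.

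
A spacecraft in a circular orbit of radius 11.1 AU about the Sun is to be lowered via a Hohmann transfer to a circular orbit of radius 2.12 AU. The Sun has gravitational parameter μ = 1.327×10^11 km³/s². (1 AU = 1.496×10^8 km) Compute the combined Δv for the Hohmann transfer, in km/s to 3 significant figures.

In km: r₁ = 11.1 × 1.496×10^8 = 1.66056×10^9 km; r₂ = 2.12 × 1.496×10^8 = 3.17152×10^8 km.
The Hohmann ellipse has a_t = (r₁ + r₂)/2 = 9.88856×10^8 km.
At r₁ the circular-orbit speed is v₁ = √(μ/r₁) = 8.9394 km/s.
On the transfer ellipse at r₁, v² = μ(2/r − 1/a) gives v_a = √[μ(2/r₁ − 1/a_t)] = 5.0626 km/s.
First burn Δv₁ = |v_a − v₁| = 3.877 km/s.
Circular speed at r₂: v₂ = √(μ/r₂) = 20.455 km/s.
Transfer-orbit speed at r₂: v_p = √[μ(2/r₂ − 1/a_t)] = 26.507 km/s.
Second burn Δv₂ = |v₂ − v_p| = 6.052 km/s.
Δv = Δv₁ + Δv₂ = 3.877 + 6.052 = 9.929 km/s.

Δv = 9.93 km/s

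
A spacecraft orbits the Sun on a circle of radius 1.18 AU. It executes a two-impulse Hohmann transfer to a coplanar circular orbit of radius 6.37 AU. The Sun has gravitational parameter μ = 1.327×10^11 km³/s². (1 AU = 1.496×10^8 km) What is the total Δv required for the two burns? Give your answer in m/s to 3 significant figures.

In km: r₁ = 1.18 × 1.496×10^8 = 1.76528×10^8 km; r₂ = 6.37 × 1.496×10^8 = 9.52952×10^8 km.
The Hohmann ellipse has a_t = (r₁ + r₂)/2 = 5.6474×10^8 km.
Circular speed at r₁: v₁ = √(μ/r₁) = √(1.327×10^11/1.76528×10^8) = 27.418 km/s.
Transfer-orbit speed at r₁ (v² = μ(2/r − 1/a)): v_p = √[μ(2/r₁ − 1/a_t)] = 35.616 km/s.
First burn Δv₁ = |v_p − v₁| = 8.198 km/s.
Circular speed at r₂: v₂ = √(μ/r₂) = 11.8005 km/s.
Transfer-orbit speed at r₂: v_a = √[μ(2/r₂ − 1/a_t)] = 6.59755 km/s.
Second burn Δv₂ = |v₂ − v_a| = 5.203 km/s.
Δv = Δv₁ + Δv₂ = 8.198 + 5.203 = 13.40 km/s.

Δv = 13400 m/s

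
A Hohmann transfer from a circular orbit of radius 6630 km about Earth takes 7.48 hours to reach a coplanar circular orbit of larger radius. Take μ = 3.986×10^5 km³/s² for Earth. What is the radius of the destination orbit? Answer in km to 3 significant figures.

r₂ = 55000 km

Transfer time t = 7.48 hours = 26928 s, and t = π√(a_t³/μ).
So a_t = (μ t²/π²)^(1/3) = (3.986×10^5 × (26928)² / π²)^(1/3) = 30823 km.
Since a_t = (r₁ + r₂)/2, r₂ = 2a_t − r₁ = 2×30823 − 6630 = 55016 km.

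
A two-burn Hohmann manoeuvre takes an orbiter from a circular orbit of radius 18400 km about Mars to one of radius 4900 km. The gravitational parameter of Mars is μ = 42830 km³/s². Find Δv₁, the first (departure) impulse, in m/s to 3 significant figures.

Δv₁ = 536 m/s

Semi-major axis of the transfer orbit: a_t = (18400 + 4900)/2 = 11650 km.
On the circular orbit at r = 18400 km, v_c = √(μ/r) = 1.5257 km/s.
Transfer-orbit speed at the same r (vis-viva, a = a_t): v_t = √[μ(2/r − 1/a_t)] = 0.98946 km/s.
Δv₁ = |v_t − v_c| = |0.98946 − 1.5257| = 0.5362 km/s.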